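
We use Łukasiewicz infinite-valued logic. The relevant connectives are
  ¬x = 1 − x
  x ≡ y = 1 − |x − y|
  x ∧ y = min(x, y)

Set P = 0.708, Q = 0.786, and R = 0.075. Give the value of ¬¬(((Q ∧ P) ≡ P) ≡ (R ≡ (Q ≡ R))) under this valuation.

Q ∧ P = min(0.786, 0.708) = 0.708
(Q ∧ P) ≡ P = 1 − |0.708 − 0.708| = 1 − 0.000 = 1.000
Q ≡ R = 1 − |0.786 − 0.075| = 1 − 0.711 = 0.289
R ≡ (Q ≡ R) = 1 − |0.075 − 0.289| = 1 − 0.214 = 0.786
((Q ∧ P) ≡ P) ≡ (R ≡ (Q ≡ R)) = 1 − |1.000 − 0.786| = 1 − 0.214 = 0.786
¬(((Q ∧ P) ≡ P) ≡ (R ≡ (Q ≡ R))) = 1 − 0.786 = 0.214
¬¬(((Q ∧ P) ≡ P) ≡ (R ≡ (Q ≡ R))) = 1 − 0.214 = 0.786

0.786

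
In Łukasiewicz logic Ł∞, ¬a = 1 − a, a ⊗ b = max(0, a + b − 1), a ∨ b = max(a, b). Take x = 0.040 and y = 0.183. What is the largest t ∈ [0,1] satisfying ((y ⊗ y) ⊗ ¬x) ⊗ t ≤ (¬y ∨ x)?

y ⊗ y = max(0, 0.183 + 0.183 − 1) = max(0, -0.634) = 0.000
¬x = 1 − 0.040 = 0.960
(y ⊗ y) ⊗ ¬x = max(0, 0.000 + 0.960 − 1) = max(0, -0.040) = 0.000
So the left factor is (y ⊗ y) ⊗ ¬x = 0.000.
¬y = 1 − 0.183 = 0.817
¬y ∨ x = max(0.817, 0.040) = 0.817
So the right-hand bound is ¬y ∨ x = 0.817.
The residuum of the Łukasiewicz t-norm gives the supremum: min(1, 1 − 0.000 + 0.817).
1 − 0.000 + 0.817 = 1.817, so t = min(1, 1.817) = 1.000.
Check: 0.000 ⊗ 1.000 = max(0, 0.000) = 0.000 ≤ 0.817.

1.000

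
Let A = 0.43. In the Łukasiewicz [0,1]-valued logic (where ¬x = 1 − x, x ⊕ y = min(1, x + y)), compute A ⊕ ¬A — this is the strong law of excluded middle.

1.00

¬A = 1 − 0.43 = 0.57
A ⊕ ¬A = min(1, 0.43 + 0.57) = min(1, 1.00) = 1.00
(As expected: always 1 in Ł∞ since a ⊕ (1−a) = 1.)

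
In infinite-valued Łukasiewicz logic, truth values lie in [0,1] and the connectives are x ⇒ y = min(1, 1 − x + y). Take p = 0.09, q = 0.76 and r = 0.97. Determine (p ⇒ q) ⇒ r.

0.97

p ⇒ q = min(1, 1 − 0.09 + 0.76) = min(1, 1.67) = 1.00
(p ⇒ q) ⇒ r = min(1, 1 − 1.00 + 0.97) = min(1, 0.97) = 0.97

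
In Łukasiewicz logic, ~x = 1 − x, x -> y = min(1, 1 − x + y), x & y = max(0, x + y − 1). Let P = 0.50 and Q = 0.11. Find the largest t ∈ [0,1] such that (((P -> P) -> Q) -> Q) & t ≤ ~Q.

0.89

P -> P = min(1, 1 − 0.50 + 0.50) = min(1, 1.00) = 1.00
(P -> P) -> Q = min(1, 1 − 1.00 + 0.11) = min(1, 0.11) = 0.11
((P -> P) -> Q) -> Q = min(1, 1 − 0.11 + 0.11) = min(1, 1.00) = 1.00
So the left factor is ((P -> P) -> Q) -> Q = 1.00.
~Q = 1 − 0.11 = 0.89
So the right-hand bound is ~Q = 0.89.
The residuum of the Łukasiewicz t-norm gives the supremum: min(1, 1 − 1.00 + 0.89).
1 − 1.00 + 0.89 = 0.89, so t = min(1, 0.89) = 0.89.
Check: 1.00 & 0.89 = max(0, 0.89) = 0.89 ≤ 0.89.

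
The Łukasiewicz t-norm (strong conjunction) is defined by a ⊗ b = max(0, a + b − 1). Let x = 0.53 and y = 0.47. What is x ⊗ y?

x ⊗ y = max(0, 0.53 + 0.47 − 1) = max(0, 0.00) = 0.00
For comparison, the Gödel (minimum) t-norm min(a, b) would give 0.47.

0.00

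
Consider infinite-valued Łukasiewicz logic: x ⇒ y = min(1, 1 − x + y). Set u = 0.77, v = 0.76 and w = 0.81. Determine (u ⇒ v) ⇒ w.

0.82

u ⇒ v = min(1, 1 − 0.77 + 0.76) = min(1, 0.99) = 0.99
(u ⇒ v) ⇒ w = min(1, 1 − 0.99 + 0.81) = min(1, 0.82) = 0.82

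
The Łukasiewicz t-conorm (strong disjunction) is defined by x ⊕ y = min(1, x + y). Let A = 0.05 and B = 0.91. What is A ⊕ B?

A ⊕ B = min(1, 0.05 + 0.91) = min(1, 0.96) = 0.96
For comparison, the Gödel t-conorm max(x, y) would give 0.91.

0.96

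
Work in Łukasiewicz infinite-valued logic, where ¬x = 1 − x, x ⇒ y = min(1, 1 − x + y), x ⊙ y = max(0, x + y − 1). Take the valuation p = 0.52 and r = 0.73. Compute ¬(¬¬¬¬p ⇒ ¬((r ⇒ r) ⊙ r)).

0.25

¬p = 1 − 0.52 = 0.48
¬¬p = 1 − 0.48 = 0.52
¬¬¬p = 1 − 0.52 = 0.48
¬¬¬¬p = 1 − 0.48 = 0.52
r ⇒ r = min(1, 1 − 0.73 + 0.73) = min(1, 1.00) = 1.00
(r ⇒ r) ⊙ r = max(0, 1.00 + 0.73 − 1) = max(0, 0.73) = 0.73
¬((r ⇒ r) ⊙ r) = 1 − 0.73 = 0.27
¬¬¬¬p ⇒ ¬((r ⇒ r) ⊙ r) = min(1, 1 − 0.52 + 0.27) = min(1, 0.75) = 0.75
¬(¬¬¬¬p ⇒ ¬((r ⇒ r) ⊙ r)) = 1 − 0.75 = 0.25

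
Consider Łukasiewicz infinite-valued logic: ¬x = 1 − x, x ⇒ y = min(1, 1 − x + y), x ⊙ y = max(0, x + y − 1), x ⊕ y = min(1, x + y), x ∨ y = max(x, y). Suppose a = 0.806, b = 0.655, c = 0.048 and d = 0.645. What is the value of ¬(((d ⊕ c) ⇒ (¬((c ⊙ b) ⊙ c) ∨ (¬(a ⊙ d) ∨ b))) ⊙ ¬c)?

d ⊕ c = min(1, 0.645 + 0.048) = min(1, 0.693) = 0.693
c ⊙ b = max(0, 0.048 + 0.655 − 1) = max(0, -0.297) = 0.000
(c ⊙ b) ⊙ c = max(0, 0.000 + 0.048 − 1) = max(0, -0.952) = 0.000
¬((c ⊙ b) ⊙ c) = 1 − 0.000 = 1.000
a ⊙ d = max(0, 0.806 + 0.645 − 1) = max(0, 0.451) = 0.451
¬(a ⊙ d) = 1 − 0.451 = 0.549
¬(a ⊙ d) ∨ b = max(0.549, 0.655) = 0.655
¬((c ⊙ b) ⊙ c) ∨ (¬(a ⊙ d) ∨ b) = max(1.000, 0.655) = 1.000
(d ⊕ c) ⇒ (¬((c ⊙ b) ⊙ c) ∨ (¬(a ⊙ d) ∨ b)) = min(1, 1 − 0.693 + 1.000) = min(1, 1.307) = 1.000
¬c = 1 − 0.048 = 0.952
((d ⊕ c) ⇒ (¬((c ⊙ b) ⊙ c) ∨ (¬(a ⊙ d) ∨ b))) ⊙ ¬c = max(0, 1.000 + 0.952 − 1) = max(0, 0.952) = 0.952
¬(((d ⊕ c) ⇒ (¬((c ⊙ b) ⊙ c) ∨ (¬(a ⊙ d) ∨ b))) ⊙ ¬c) = 1 − 0.952 = 0.048

0.048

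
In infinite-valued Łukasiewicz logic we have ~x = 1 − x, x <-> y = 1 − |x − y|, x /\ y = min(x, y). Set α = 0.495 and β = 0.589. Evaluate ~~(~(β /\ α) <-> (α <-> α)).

β /\ α = min(0.589, 0.495) = 0.495
~(β /\ α) = 1 − 0.495 = 0.505
α <-> α = 1 − |0.495 − 0.495| = 1 − 0.000 = 1.000
~(β /\ α) <-> (α <-> α) = 1 − |0.505 − 1.000| = 1 − 0.495 = 0.505
~(~(β /\ α) <-> (α <-> α)) = 1 − 0.505 = 0.495
~~(~(β /\ α) <-> (α <-> α)) = 1 − 0.495 = 0.505

0.505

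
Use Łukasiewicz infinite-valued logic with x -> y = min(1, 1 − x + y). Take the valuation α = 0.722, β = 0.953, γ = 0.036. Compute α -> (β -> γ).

β -> γ = min(1, 1 − 0.953 + 0.036) = min(1, 0.083) = 0.083
α -> (β -> γ) = min(1, 1 − 0.722 + 0.083) = min(1, 0.361) = 0.361

0.361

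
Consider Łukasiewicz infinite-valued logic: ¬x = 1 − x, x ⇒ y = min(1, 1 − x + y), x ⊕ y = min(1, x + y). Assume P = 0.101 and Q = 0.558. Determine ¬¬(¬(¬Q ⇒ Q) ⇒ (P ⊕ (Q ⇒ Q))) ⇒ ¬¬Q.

0.558

¬Q = 1 − 0.558 = 0.442
¬Q ⇒ Q = min(1, 1 − 0.442 + 0.558) = min(1, 1.116) = 1.000
¬(¬Q ⇒ Q) = 1 − 1.000 = 0.000
Q ⇒ Q = min(1, 1 − 0.558 + 0.558) = min(1, 1.000) = 1.000
P ⊕ (Q ⇒ Q) = min(1, 0.101 + 1.000) = min(1, 1.101) = 1.000
¬(¬Q ⇒ Q) ⇒ (P ⊕ (Q ⇒ Q)) = min(1, 1 − 0.000 + 1.000) = min(1, 2.000) = 1.000
¬(¬(¬Q ⇒ Q) ⇒ (P ⊕ (Q ⇒ Q))) = 1 − 1.000 = 0.000
¬¬(¬(¬Q ⇒ Q) ⇒ (P ⊕ (Q ⇒ Q))) = 1 − 0.000 = 1.000
¬¬Q = 1 − 0.442 = 0.558
¬¬(¬(¬Q ⇒ Q) ⇒ (P ⊕ (Q ⇒ Q))) ⇒ ¬¬Q = min(1, 1 − 1.000 + 0.558) = min(1, 0.558) = 0.558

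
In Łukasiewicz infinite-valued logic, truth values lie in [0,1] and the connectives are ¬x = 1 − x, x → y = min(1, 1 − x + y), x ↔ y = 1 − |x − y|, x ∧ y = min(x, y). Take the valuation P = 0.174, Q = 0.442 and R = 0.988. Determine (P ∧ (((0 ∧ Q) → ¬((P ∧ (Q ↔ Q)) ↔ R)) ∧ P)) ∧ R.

0 ∧ Q = min(0.000, 0.442) = 0.000
Q ↔ Q = 1 − |0.442 − 0.442| = 1 − 0.000 = 1.000
P ∧ (Q ↔ Q) = min(0.174, 1.000) = 0.174
(P ∧ (Q ↔ Q)) ↔ R = 1 − |0.174 − 0.988| = 1 − 0.814 = 0.186
¬((P ∧ (Q ↔ Q)) ↔ R) = 1 − 0.186 = 0.814
(0 ∧ Q) → ¬((P ∧ (Q ↔ Q)) ↔ R) = min(1, 1 − 0.000 + 0.814) = min(1, 1.814) = 1.000
((0 ∧ Q) → ¬((P ∧ (Q ↔ Q)) ↔ R)) ∧ P = min(1.000, 0.174) = 0.174
P ∧ (((0 ∧ Q) → ¬((P ∧ (Q ↔ Q)) ↔ R)) ∧ P) = min(0.174, 0.174) = 0.174
(P ∧ (((0 ∧ Q) → ¬((P ∧ (Q ↔ Q)) ↔ R)) ∧ P)) ∧ R = min(0.174, 0.988) = 0.174

0.174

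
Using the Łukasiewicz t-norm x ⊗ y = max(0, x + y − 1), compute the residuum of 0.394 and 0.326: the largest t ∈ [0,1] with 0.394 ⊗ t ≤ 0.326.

The residuum of the Łukasiewicz t-norm gives the supremum: min(1, 1 − 0.394 + 0.326).
1 − 0.394 + 0.326 = 0.932, so t = min(1, 0.932) = 0.932.
Check: 0.394 ⊗ 0.932 = max(0, 0.326) = 0.326 ≤ 0.326.

0.932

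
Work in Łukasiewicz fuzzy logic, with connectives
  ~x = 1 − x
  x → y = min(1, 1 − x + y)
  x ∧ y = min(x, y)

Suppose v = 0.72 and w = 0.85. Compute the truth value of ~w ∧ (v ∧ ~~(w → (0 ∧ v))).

0.15

~w = 1 − 0.85 = 0.15
0 ∧ v = min(0.00, 0.72) = 0.00
w → (0 ∧ v) = min(1, 1 − 0.85 + 0.00) = min(1, 0.15) = 0.15
~(w → (0 ∧ v)) = 1 − 0.15 = 0.85
~~(w → (0 ∧ v)) = 1 − 0.85 = 0.15
v ∧ ~~(w → (0 ∧ v)) = min(0.72, 0.15) = 0.15
~w ∧ (v ∧ ~~(w → (0 ∧ v))) = min(0.15, 0.15) = 0.15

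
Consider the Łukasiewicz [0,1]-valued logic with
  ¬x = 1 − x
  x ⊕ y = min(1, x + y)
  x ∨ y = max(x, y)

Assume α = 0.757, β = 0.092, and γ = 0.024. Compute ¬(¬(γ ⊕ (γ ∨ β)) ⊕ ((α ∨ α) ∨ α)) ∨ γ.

0.024

γ ∨ β = max(0.024, 0.092) = 0.092
γ ⊕ (γ ∨ β) = min(1, 0.024 + 0.092) = min(1, 0.116) = 0.116
¬(γ ⊕ (γ ∨ β)) = 1 − 0.116 = 0.884
α ∨ α = max(0.757, 0.757) = 0.757
(α ∨ α) ∨ α = max(0.757, 0.757) = 0.757
¬(γ ⊕ (γ ∨ β)) ⊕ ((α ∨ α) ∨ α) = min(1, 0.884 + 0.757) = min(1, 1.641) = 1.000
¬(¬(γ ⊕ (γ ∨ β)) ⊕ ((α ∨ α) ∨ α)) = 1 − 1.000 = 0.000
¬(¬(γ ⊕ (γ ∨ β)) ⊕ ((α ∨ α) ∨ α)) ∨ γ = max(0.000, 0.024) = 0.024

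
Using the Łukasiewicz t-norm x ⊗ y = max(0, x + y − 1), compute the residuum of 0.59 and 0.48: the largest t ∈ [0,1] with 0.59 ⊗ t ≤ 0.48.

0.89

The residuum of the Łukasiewicz t-norm gives the supremum: min(1, 1 − 0.59 + 0.48).
1 − 0.59 + 0.48 = 0.89, so t = min(1, 0.89) = 0.89.
Check: 0.59 ⊗ 0.89 = max(0, 0.48) = 0.48 ≤ 0.48.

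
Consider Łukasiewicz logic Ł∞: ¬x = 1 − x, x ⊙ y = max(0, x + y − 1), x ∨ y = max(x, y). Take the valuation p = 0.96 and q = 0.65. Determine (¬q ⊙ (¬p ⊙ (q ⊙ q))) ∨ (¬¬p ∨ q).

0.96

¬q = 1 − 0.65 = 0.35
¬p = 1 − 0.96 = 0.04
q ⊙ q = max(0, 0.65 + 0.65 − 1) = max(0, 0.30) = 0.30
¬p ⊙ (q ⊙ q) = max(0, 0.04 + 0.30 − 1) = max(0, -0.66) = 0.00
¬q ⊙ (¬p ⊙ (q ⊙ q)) = max(0, 0.35 + 0.00 − 1) = max(0, -0.65) = 0.00
¬¬p = 1 − 0.04 = 0.96
¬¬p ∨ q = max(0.96, 0.65) = 0.96
(¬q ⊙ (¬p ⊙ (q ⊙ q))) ∨ (¬¬p ∨ q) = max(0.00, 0.96) = 0.96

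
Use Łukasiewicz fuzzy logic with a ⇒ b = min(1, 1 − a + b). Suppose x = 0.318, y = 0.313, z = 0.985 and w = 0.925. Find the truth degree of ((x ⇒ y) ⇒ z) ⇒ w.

x ⇒ y = min(1, 1 − 0.318 + 0.313) = min(1, 0.995) = 0.995
(x ⇒ y) ⇒ z = min(1, 1 − 0.995 + 0.985) = min(1, 0.990) = 0.990
((x ⇒ y) ⇒ z) ⇒ w = min(1, 1 − 0.990 + 0.925) = min(1, 0.935) = 0.935

0.935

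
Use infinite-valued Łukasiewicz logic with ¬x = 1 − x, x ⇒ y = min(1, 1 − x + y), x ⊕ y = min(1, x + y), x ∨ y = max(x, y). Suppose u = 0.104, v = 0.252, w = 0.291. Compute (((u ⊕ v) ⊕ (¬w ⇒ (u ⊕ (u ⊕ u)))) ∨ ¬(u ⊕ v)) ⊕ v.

u ⊕ v = min(1, 0.104 + 0.252) = min(1, 0.356) = 0.356
¬w = 1 − 0.291 = 0.709
u ⊕ u = min(1, 0.104 + 0.104) = min(1, 0.208) = 0.208
u ⊕ (u ⊕ u) = min(1, 0.104 + 0.208) = min(1, 0.312) = 0.312
¬w ⇒ (u ⊕ (u ⊕ u)) = min(1, 1 − 0.709 + 0.312) = min(1, 0.603) = 0.603
(u ⊕ v) ⊕ (¬w ⇒ (u ⊕ (u ⊕ u))) = min(1, 0.356 + 0.603) = min(1, 0.959) = 0.959
¬(u ⊕ v) = 1 − 0.356 = 0.644
((u ⊕ v) ⊕ (¬w ⇒ (u ⊕ (u ⊕ u)))) ∨ ¬(u ⊕ v) = max(0.959, 0.644) = 0.959
(((u ⊕ v) ⊕ (¬w ⇒ (u ⊕ (u ⊕ u)))) ∨ ¬(u ⊕ v)) ⊕ v = min(1, 0.959 + 0.252) = min(1, 1.211) = 1.000

1.000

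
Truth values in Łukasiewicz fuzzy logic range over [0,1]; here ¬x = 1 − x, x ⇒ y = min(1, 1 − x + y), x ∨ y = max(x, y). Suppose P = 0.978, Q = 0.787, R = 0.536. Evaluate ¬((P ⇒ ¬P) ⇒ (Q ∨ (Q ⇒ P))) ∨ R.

0.536

¬P = 1 − 0.978 = 0.022
P ⇒ ¬P = min(1, 1 − 0.978 + 0.022) = min(1, 0.044) = 0.044
Q ⇒ P = min(1, 1 − 0.787 + 0.978) = min(1, 1.191) = 1.000
Q ∨ (Q ⇒ P) = max(0.787, 1.000) = 1.000
(P ⇒ ¬P) ⇒ (Q ∨ (Q ⇒ P)) = min(1, 1 − 0.044 + 1.000) = min(1, 1.956) = 1.000
¬((P ⇒ ¬P) ⇒ (Q ∨ (Q ⇒ P))) = 1 − 1.000 = 0.000
¬((P ⇒ ¬P) ⇒ (Q ∨ (Q ⇒ P))) ∨ R = max(0.000, 0.536) = 0.536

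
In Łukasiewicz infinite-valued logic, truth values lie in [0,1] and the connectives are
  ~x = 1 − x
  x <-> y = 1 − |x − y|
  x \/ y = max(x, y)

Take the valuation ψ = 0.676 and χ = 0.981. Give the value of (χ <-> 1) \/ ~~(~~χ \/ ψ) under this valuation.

0.981

χ <-> 1 = 1 − |0.981 − 1.000| = 1 − 0.019 = 0.981
~χ = 1 − 0.981 = 0.019
~~χ = 1 − 0.019 = 0.981
~~χ \/ ψ = max(0.981, 0.676) = 0.981
~(~~χ \/ ψ) = 1 − 0.981 = 0.019
~~(~~χ \/ ψ) = 1 − 0.019 = 0.981
(χ <-> 1) \/ ~~(~~χ \/ ψ) = max(0.981, 0.981) = 0.981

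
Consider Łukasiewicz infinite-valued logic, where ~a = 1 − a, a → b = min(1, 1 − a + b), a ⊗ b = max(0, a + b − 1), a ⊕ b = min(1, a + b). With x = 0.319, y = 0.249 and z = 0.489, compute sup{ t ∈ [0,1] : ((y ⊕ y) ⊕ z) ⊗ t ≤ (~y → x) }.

0.581

y ⊕ y = min(1, 0.249 + 0.249) = min(1, 0.498) = 0.498
(y ⊕ y) ⊕ z = min(1, 0.498 + 0.489) = min(1, 0.987) = 0.987
So the left factor is (y ⊕ y) ⊕ z = 0.987.
~y = 1 − 0.249 = 0.751
~y → x = min(1, 1 − 0.751 + 0.319) = min(1, 0.568) = 0.568
So the right-hand bound is ~y → x = 0.568.
The residuum of the Łukasiewicz t-norm gives the supremum: min(1, 1 − 0.987 + 0.568).
1 − 0.987 + 0.568 = 0.581, so t = min(1, 0.581) = 0.581.
Check: 0.987 ⊗ 0.581 = max(0, 0.568) = 0.568 ≤ 0.568.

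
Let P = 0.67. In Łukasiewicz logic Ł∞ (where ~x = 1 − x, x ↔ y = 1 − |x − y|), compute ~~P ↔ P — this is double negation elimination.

1.00

~P = 1 − 0.67 = 0.33
~~P = 1 − 0.33 = 0.67
~~P ↔ P = 1 − |0.67 − 0.67| = 1 − 0.00 = 1.00
(As expected: always 1 in Ł∞ since negation is involutive.)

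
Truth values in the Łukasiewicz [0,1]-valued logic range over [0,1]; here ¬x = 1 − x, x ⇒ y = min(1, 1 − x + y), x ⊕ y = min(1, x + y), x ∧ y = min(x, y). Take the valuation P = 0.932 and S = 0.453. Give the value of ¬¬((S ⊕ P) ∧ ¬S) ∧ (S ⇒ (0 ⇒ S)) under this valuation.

S ⊕ P = min(1, 0.453 + 0.932) = min(1, 1.385) = 1.000
¬S = 1 − 0.453 = 0.547
(S ⊕ P) ∧ ¬S = min(1.000, 0.547) = 0.547
¬((S ⊕ P) ∧ ¬S) = 1 − 0.547 = 0.453
¬¬((S ⊕ P) ∧ ¬S) = 1 − 0.453 = 0.547
0 ⇒ S = min(1, 1 − 0.000 + 0.453) = min(1, 1.453) = 1.000
S ⇒ (0 ⇒ S) = min(1, 1 − 0.453 + 1.000) = min(1, 1.547) = 1.000
¬¬((S ⊕ P) ∧ ¬S) ∧ (S ⇒ (0 ⇒ S)) = min(0.547, 1.000) = 0.547

0.547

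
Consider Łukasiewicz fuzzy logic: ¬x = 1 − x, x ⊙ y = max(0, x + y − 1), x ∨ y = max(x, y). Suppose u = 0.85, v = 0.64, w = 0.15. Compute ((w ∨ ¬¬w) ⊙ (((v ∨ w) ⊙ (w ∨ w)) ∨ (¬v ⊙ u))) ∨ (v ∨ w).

0.64

¬w = 1 − 0.15 = 0.85
¬¬w = 1 − 0.85 = 0.15
w ∨ ¬¬w = max(0.15, 0.15) = 0.15
v ∨ w = max(0.64, 0.15) = 0.64
w ∨ w = max(0.15, 0.15) = 0.15
(v ∨ w) ⊙ (w ∨ w) = max(0, 0.64 + 0.15 − 1) = max(0, -0.21) = 0.00
¬v = 1 − 0.64 = 0.36
¬v ⊙ u = max(0, 0.36 + 0.85 − 1) = max(0, 0.21) = 0.21
((v ∨ w) ⊙ (w ∨ w)) ∨ (¬v ⊙ u) = max(0.00, 0.21) = 0.21
(w ∨ ¬¬w) ⊙ (((v ∨ w) ⊙ (w ∨ w)) ∨ (¬v ⊙ u)) = max(0, 0.15 + 0.21 − 1) = max(0, -0.64) = 0.00
((w ∨ ¬¬w) ⊙ (((v ∨ w) ⊙ (w ∨ w)) ∨ (¬v ⊙ u))) ∨ (v ∨ w) = max(0.00, 0.64) = 0.64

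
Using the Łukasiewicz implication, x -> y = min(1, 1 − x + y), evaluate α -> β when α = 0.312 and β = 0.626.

1.000

α -> β = min(1, 1 − 0.312 + 0.626) = min(1, 1.314) = 1.000
For comparison, the Gödel implication (1 if x ≤ y else y) would give 1.000.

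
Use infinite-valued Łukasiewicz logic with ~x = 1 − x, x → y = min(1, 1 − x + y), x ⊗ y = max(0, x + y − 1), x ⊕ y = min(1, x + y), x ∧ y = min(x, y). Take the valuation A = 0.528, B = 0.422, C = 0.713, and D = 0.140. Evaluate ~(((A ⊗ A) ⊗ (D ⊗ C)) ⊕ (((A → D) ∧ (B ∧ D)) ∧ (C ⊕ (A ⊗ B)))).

0.860

A ⊗ A = max(0, 0.528 + 0.528 − 1) = max(0, 0.056) = 0.056
D ⊗ C = max(0, 0.140 + 0.713 − 1) = max(0, -0.147) = 0.000
(A ⊗ A) ⊗ (D ⊗ C) = max(0, 0.056 + 0.000 − 1) = max(0, -0.944) = 0.000
A → D = min(1, 1 − 0.528 + 0.140) = min(1, 0.612) = 0.612
B ∧ D = min(0.422, 0.140) = 0.140
(A → D) ∧ (B ∧ D) = min(0.612, 0.140) = 0.140
A ⊗ B = max(0, 0.528 + 0.422 − 1) = max(0, -0.050) = 0.000
C ⊕ (A ⊗ B) = min(1, 0.713 + 0.000) = min(1, 0.713) = 0.713
((A → D) ∧ (B ∧ D)) ∧ (C ⊕ (A ⊗ B)) = min(0.140, 0.713) = 0.140
((A ⊗ A) ⊗ (D ⊗ C)) ⊕ (((A → D) ∧ (B ∧ D)) ∧ (C ⊕ (A ⊗ B))) = min(1, 0.000 + 0.140) = min(1, 0.140) = 0.140
~(((A ⊗ A) ⊗ (D ⊗ C)) ⊕ (((A → D) ∧ (B ∧ D)) ∧ (C ⊕ (A ⊗ B)))) = 1 − 0.140 = 0.860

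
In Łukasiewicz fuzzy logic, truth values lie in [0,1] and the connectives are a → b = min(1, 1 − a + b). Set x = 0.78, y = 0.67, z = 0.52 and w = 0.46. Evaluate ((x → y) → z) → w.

0.83

x → y = min(1, 1 − 0.78 + 0.67) = min(1, 0.89) = 0.89
(x → y) → z = min(1, 1 − 0.89 + 0.52) = min(1, 0.63) = 0.63
((x → y) → z) → w = min(1, 1 − 0.63 + 0.46) = min(1, 0.83) = 0.83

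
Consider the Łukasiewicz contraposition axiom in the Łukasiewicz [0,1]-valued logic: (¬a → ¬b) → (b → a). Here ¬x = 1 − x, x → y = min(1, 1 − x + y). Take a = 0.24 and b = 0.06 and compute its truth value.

1.00

¬a = 1 − 0.24 = 0.76
¬b = 1 − 0.06 = 0.94
¬a → ¬b = min(1, 1 − 0.76 + 0.94) = min(1, 1.18) = 1.00
b → a = min(1, 1 − 0.06 + 0.24) = min(1, 1.18) = 1.00
(¬a → ¬b) → (b → a) = min(1, 1 − 1.00 + 1.00) = min(1, 1.00) = 1.00
(As expected: an axiom of Ł∞, always 1.)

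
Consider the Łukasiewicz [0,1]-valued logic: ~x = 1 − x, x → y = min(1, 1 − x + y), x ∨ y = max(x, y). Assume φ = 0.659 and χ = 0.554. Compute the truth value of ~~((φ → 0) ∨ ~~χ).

φ → 0 = min(1, 1 − 0.659 + 0.000) = min(1, 0.341) = 0.341
~χ = 1 − 0.554 = 0.446
~~χ = 1 − 0.446 = 0.554
(φ → 0) ∨ ~~χ = max(0.341, 0.554) = 0.554
~((φ → 0) ∨ ~~χ) = 1 − 0.554 = 0.446
~~((φ → 0) ∨ ~~χ) = 1 − 0.446 = 0.554

0.554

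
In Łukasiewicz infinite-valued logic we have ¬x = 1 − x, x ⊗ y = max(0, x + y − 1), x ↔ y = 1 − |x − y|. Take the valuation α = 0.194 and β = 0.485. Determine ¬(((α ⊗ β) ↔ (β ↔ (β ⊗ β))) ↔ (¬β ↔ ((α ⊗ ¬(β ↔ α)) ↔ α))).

0.224

α ⊗ β = max(0, 0.194 + 0.485 − 1) = max(0, -0.321) = 0.000
β ⊗ β = max(0, 0.485 + 0.485 − 1) = max(0, -0.030) = 0.000
β ↔ (β ⊗ β) = 1 − |0.485 − 0.000| = 1 − 0.485 = 0.515
(α ⊗ β) ↔ (β ↔ (β ⊗ β)) = 1 − |0.000 − 0.515| = 1 − 0.515 = 0.485
¬β = 1 − 0.485 = 0.515
β ↔ α = 1 − |0.485 − 0.194| = 1 − 0.291 = 0.709
¬(β ↔ α) = 1 − 0.709 = 0.291
α ⊗ ¬(β ↔ α) = max(0, 0.194 + 0.291 − 1) = max(0, -0.515) = 0.000
(α ⊗ ¬(β ↔ α)) ↔ α = 1 − |0.000 − 0.194| = 1 − 0.194 = 0.806
¬β ↔ ((α ⊗ ¬(β ↔ α)) ↔ α) = 1 − |0.515 − 0.806| = 1 − 0.291 = 0.709
((α ⊗ β) ↔ (β ↔ (β ⊗ β))) ↔ (¬β ↔ ((α ⊗ ¬(β ↔ α)) ↔ α)) = 1 − |0.485 − 0.709| = 1 − 0.224 = 0.776
¬(((α ⊗ β) ↔ (β ↔ (β ⊗ β))) ↔ (¬β ↔ ((α ⊗ ¬(β ↔ α)) ↔ α))) = 1 − 0.776 = 0.224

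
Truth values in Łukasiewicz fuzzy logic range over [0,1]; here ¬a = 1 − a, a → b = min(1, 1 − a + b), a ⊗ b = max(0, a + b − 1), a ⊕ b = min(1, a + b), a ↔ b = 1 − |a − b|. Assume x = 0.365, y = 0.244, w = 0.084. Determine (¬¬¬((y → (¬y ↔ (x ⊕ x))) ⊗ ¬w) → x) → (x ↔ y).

¬y = 1 − 0.244 = 0.756
x ⊕ x = min(1, 0.365 + 0.365) = min(1, 0.730) = 0.730
¬y ↔ (x ⊕ x) = 1 − |0.756 − 0.730| = 1 − 0.026 = 0.974
y → (¬y ↔ (x ⊕ x)) = min(1, 1 − 0.244 + 0.974) = min(1, 1.730) = 1.000
¬w = 1 − 0.084 = 0.916
(y → (¬y ↔ (x ⊕ x))) ⊗ ¬w = max(0, 1.000 + 0.916 − 1) = max(0, 0.916) = 0.916
¬((y → (¬y ↔ (x ⊕ x))) ⊗ ¬w) = 1 − 0.916 = 0.084
¬¬((y → (¬y ↔ (x ⊕ x))) ⊗ ¬w) = 1 − 0.084 = 0.916
¬¬¬((y → (¬y ↔ (x ⊕ x))) ⊗ ¬w) = 1 − 0.916 = 0.084
¬¬¬((y → (¬y ↔ (x ⊕ x))) ⊗ ¬w) → x = min(1, 1 − 0.084 + 0.365) = min(1, 1.281) = 1.000
x ↔ y = 1 − |0.365 − 0.244| = 1 − 0.121 = 0.879
(¬¬¬((y → (¬y ↔ (x ⊕ x))) ⊗ ¬w) → x) → (x ↔ y) = min(1, 1 − 1.000 + 0.879) = min(1, 0.879) = 0.879

0.879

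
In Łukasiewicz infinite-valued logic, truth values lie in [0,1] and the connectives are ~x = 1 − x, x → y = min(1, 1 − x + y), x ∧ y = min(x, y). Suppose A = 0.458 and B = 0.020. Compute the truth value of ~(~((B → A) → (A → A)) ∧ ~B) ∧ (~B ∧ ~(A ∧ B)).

B → A = min(1, 1 − 0.020 + 0.458) = min(1, 1.438) = 1.000
A → A = min(1, 1 − 0.458 + 0.458) = min(1, 1.000) = 1.000
(B → A) → (A → A) = min(1, 1 − 1.000 + 1.000) = min(1, 1.000) = 1.000
~((B → A) → (A → A)) = 1 − 1.000 = 0.000
~B = 1 − 0.020 = 0.980
~((B → A) → (A → A)) ∧ ~B = min(0.000, 0.980) = 0.000
~(~((B → A) → (A → A)) ∧ ~B) = 1 − 0.000 = 1.000
A ∧ B = min(0.458, 0.020) = 0.020
~(A ∧ B) = 1 − 0.020 = 0.980
~B ∧ ~(A ∧ B) = min(0.980, 0.980) = 0.980
~(~((B → A) → (A → A)) ∧ ~B) ∧ (~B ∧ ~(A ∧ B)) = min(1.000, 0.980) = 0.980

0.980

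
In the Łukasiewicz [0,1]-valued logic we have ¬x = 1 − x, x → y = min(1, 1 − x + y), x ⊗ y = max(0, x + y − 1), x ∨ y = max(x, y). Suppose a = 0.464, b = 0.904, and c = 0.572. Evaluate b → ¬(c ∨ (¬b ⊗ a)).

¬b = 1 − 0.904 = 0.096
¬b ⊗ a = max(0, 0.096 + 0.464 − 1) = max(0, -0.440) = 0.000
c ∨ (¬b ⊗ a) = max(0.572, 0.000) = 0.572
¬(c ∨ (¬b ⊗ a)) = 1 − 0.572 = 0.428
b → ¬(c ∨ (¬b ⊗ a)) = min(1, 1 − 0.904 + 0.428) = min(1, 0.524) = 0.524

0.524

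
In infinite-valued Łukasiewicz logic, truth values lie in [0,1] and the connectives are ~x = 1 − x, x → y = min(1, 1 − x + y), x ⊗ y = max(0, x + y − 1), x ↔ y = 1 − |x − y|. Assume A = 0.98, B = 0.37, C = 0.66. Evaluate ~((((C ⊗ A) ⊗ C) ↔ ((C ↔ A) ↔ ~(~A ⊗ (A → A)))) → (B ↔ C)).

0.00

C ⊗ A = max(0, 0.66 + 0.98 − 1) = max(0, 0.64) = 0.64
(C ⊗ A) ⊗ C = max(0, 0.64 + 0.66 − 1) = max(0, 0.30) = 0.30
C ↔ A = 1 − |0.66 − 0.98| = 1 − 0.32 = 0.68
~A = 1 − 0.98 = 0.02
A → A = min(1, 1 − 0.98 + 0.98) = min(1, 1.00) = 1.00
~A ⊗ (A → A) = max(0, 0.02 + 1.00 − 1) = max(0, 0.02) = 0.02
~(~A ⊗ (A → A)) = 1 − 0.02 = 0.98
(C ↔ A) ↔ ~(~A ⊗ (A → A)) = 1 − |0.68 − 0.98| = 1 − 0.30 = 0.70
((C ⊗ A) ⊗ C) ↔ ((C ↔ A) ↔ ~(~A ⊗ (A → A))) = 1 − |0.30 − 0.70| = 1 − 0.40 = 0.60
B ↔ C = 1 − |0.37 − 0.66| = 1 − 0.29 = 0.71
(((C ⊗ A) ⊗ C) ↔ ((C ↔ A) ↔ ~(~A ⊗ (A → A)))) → (B ↔ C) = min(1, 1 − 0.60 + 0.71) = min(1, 1.11) = 1.00
~((((C ⊗ A) ⊗ C) ↔ ((C ↔ A) ↔ ~(~A ⊗ (A → A)))) → (B ↔ C)) = 1 − 1.00 = 0.00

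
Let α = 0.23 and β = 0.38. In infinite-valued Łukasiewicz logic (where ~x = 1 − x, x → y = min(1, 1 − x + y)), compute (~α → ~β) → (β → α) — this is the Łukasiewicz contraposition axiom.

~α = 1 − 0.23 = 0.77
~β = 1 − 0.38 = 0.62
~α → ~β = min(1, 1 − 0.77 + 0.62) = min(1, 0.85) = 0.85
β → α = min(1, 1 − 0.38 + 0.23) = min(1, 0.85) = 0.85
(~α → ~β) → (β → α) = min(1, 1 − 0.85 + 0.85) = min(1, 1.00) = 1.00
(As expected: an axiom of Ł∞, always 1.)

1.00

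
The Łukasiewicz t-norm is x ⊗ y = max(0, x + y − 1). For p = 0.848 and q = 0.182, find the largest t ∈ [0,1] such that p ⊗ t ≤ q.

0.334

The residuum of the Łukasiewicz t-norm gives the supremum: min(1, 1 − 0.848 + 0.182).
1 − 0.848 + 0.182 = 0.334, so t = min(1, 0.334) = 0.334.
Check: 0.848 ⊗ 0.334 = max(0, 0.182) = 0.182 ≤ 0.182.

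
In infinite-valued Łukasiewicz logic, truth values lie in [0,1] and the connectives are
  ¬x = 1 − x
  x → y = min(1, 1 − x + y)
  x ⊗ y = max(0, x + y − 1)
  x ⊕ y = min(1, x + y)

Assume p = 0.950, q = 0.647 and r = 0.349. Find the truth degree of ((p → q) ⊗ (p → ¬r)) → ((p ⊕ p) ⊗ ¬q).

0.955

p → q = min(1, 1 − 0.950 + 0.647) = min(1, 0.697) = 0.697
¬r = 1 − 0.349 = 0.651
p → ¬r = min(1, 1 − 0.950 + 0.651) = min(1, 0.701) = 0.701
(p → q) ⊗ (p → ¬r) = max(0, 0.697 + 0.701 − 1) = max(0, 0.398) = 0.398
p ⊕ p = min(1, 0.950 + 0.950) = min(1, 1.900) = 1.000
¬q = 1 − 0.647 = 0.353
(p ⊕ p) ⊗ ¬q = max(0, 1.000 + 0.353 − 1) = max(0, 0.353) = 0.353
((p → q) ⊗ (p → ¬r)) → ((p ⊕ p) ⊗ ¬q) = min(1, 1 − 0.398 + 0.353) = min(1, 0.955) = 0.955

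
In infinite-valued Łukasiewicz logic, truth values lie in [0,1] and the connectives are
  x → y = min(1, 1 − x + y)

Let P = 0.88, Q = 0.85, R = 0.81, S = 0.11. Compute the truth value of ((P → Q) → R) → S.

P → Q = min(1, 1 − 0.88 + 0.85) = min(1, 0.97) = 0.97
(P → Q) → R = min(1, 1 − 0.97 + 0.81) = min(1, 0.84) = 0.84
((P → Q) → R) → S = min(1, 1 − 0.84 + 0.11) = min(1, 0.27) = 0.27

0.27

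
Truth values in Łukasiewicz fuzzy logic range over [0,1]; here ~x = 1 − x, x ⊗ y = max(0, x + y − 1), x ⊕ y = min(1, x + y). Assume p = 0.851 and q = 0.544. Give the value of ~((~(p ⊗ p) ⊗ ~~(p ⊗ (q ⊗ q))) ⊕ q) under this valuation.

0.456

p ⊗ p = max(0, 0.851 + 0.851 − 1) = max(0, 0.702) = 0.702
~(p ⊗ p) = 1 − 0.702 = 0.298
q ⊗ q = max(0, 0.544 + 0.544 − 1) = max(0, 0.088) = 0.088
p ⊗ (q ⊗ q) = max(0, 0.851 + 0.088 − 1) = max(0, -0.061) = 0.000
~(p ⊗ (q ⊗ q)) = 1 − 0.000 = 1.000
~~(p ⊗ (q ⊗ q)) = 1 − 1.000 = 0.000
~(p ⊗ p) ⊗ ~~(p ⊗ (q ⊗ q)) = max(0, 0.298 + 0.000 − 1) = max(0, -0.702) = 0.000
(~(p ⊗ p) ⊗ ~~(p ⊗ (q ⊗ q))) ⊕ q = min(1, 0.000 + 0.544) = min(1, 0.544) = 0.544
~((~(p ⊗ p) ⊗ ~~(p ⊗ (q ⊗ q))) ⊕ q) = 1 − 0.544 = 0.456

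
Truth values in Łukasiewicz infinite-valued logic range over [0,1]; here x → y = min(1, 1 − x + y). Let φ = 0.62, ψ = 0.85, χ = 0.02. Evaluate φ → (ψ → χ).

ψ → χ = min(1, 1 − 0.85 + 0.02) = min(1, 0.17) = 0.17
φ → (ψ → χ) = min(1, 1 − 0.62 + 0.17) = min(1, 0.55) = 0.55

0.55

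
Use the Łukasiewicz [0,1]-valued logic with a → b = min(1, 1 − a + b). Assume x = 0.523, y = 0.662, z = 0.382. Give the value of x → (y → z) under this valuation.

1.000

y → z = min(1, 1 − 0.662 + 0.382) = min(1, 0.720) = 0.720
x → (y → z) = min(1, 1 − 0.523 + 0.720) = min(1, 1.197) = 1.000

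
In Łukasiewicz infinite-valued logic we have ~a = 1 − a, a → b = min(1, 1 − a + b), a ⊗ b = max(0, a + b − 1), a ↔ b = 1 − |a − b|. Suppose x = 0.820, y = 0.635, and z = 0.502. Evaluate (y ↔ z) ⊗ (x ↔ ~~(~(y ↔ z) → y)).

0.687

y ↔ z = 1 − |0.635 − 0.502| = 1 − 0.133 = 0.867
~(y ↔ z) = 1 − 0.867 = 0.133
~(y ↔ z) → y = min(1, 1 − 0.133 + 0.635) = min(1, 1.502) = 1.000
~(~(y ↔ z) → y) = 1 − 1.000 = 0.000
~~(~(y ↔ z) → y) = 1 − 0.000 = 1.000
x ↔ ~~(~(y ↔ z) → y) = 1 − |0.820 − 1.000| = 1 − 0.180 = 0.820
(y ↔ z) ⊗ (x ↔ ~~(~(y ↔ z) → y)) = max(0, 0.867 + 0.820 − 1) = max(0, 0.687) = 0.687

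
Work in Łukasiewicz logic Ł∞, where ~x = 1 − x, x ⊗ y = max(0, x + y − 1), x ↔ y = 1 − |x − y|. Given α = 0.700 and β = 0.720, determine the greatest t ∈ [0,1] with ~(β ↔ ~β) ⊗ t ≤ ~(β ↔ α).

~β = 1 − 0.720 = 0.280
β ↔ ~β = 1 − |0.720 − 0.280| = 1 − 0.440 = 0.560
~(β ↔ ~β) = 1 − 0.560 = 0.440
So the left factor is ~(β ↔ ~β) = 0.440.
β ↔ α = 1 − |0.720 − 0.700| = 1 − 0.020 = 0.980
~(β ↔ α) = 1 − 0.980 = 0.020
So the right-hand bound is ~(β ↔ α) = 0.020.
The residuum of the Łukasiewicz t-norm gives the supremum: min(1, 1 − 0.440 + 0.020).
1 − 0.440 + 0.020 = 0.580, so t = min(1, 0.580) = 0.580.
Check: 0.440 ⊗ 0.580 = max(0, 0.020) = 0.020 ≤ 0.020.

0.580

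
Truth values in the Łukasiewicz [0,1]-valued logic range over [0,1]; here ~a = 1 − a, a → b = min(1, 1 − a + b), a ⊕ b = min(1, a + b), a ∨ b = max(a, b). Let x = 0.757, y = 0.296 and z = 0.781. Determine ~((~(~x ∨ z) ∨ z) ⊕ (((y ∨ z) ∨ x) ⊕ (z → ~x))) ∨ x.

~x = 1 − 0.757 = 0.243
~x ∨ z = max(0.243, 0.781) = 0.781
~(~x ∨ z) = 1 − 0.781 = 0.219
~(~x ∨ z) ∨ z = max(0.219, 0.781) = 0.781
y ∨ z = max(0.296, 0.781) = 0.781
(y ∨ z) ∨ x = max(0.781, 0.757) = 0.781
z → ~x = min(1, 1 − 0.781 + 0.243) = min(1, 0.462) = 0.462
((y ∨ z) ∨ x) ⊕ (z → ~x) = min(1, 0.781 + 0.462) = min(1, 1.243) = 1.000
(~(~x ∨ z) ∨ z) ⊕ (((y ∨ z) ∨ x) ⊕ (z → ~x)) = min(1, 0.781 + 1.000) = min(1, 1.781) = 1.000
~((~(~x ∨ z) ∨ z) ⊕ (((y ∨ z) ∨ x) ⊕ (z → ~x))) = 1 − 1.000 = 0.000
~((~(~x ∨ z) ∨ z) ⊕ (((y ∨ z) ∨ x) ⊕ (z → ~x))) ∨ x = max(0.000, 0.757) = 0.757

0.757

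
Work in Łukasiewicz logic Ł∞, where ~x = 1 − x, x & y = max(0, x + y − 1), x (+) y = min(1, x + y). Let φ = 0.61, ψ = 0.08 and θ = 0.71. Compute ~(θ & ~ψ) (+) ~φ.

~ψ = 1 − 0.08 = 0.92
θ & ~ψ = max(0, 0.71 + 0.92 − 1) = max(0, 0.63) = 0.63
~(θ & ~ψ) = 1 − 0.63 = 0.37
~φ = 1 − 0.61 = 0.39
~(θ & ~ψ) (+) ~φ = min(1, 0.37 + 0.39) = min(1, 0.76) = 0.76

0.76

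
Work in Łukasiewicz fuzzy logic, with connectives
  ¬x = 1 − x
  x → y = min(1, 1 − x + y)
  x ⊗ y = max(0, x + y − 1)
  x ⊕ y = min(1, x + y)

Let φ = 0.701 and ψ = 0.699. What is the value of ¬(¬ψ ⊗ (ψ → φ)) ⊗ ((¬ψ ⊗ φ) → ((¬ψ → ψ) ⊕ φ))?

0.699

¬ψ = 1 − 0.699 = 0.301
ψ → φ = min(1, 1 − 0.699 + 0.701) = min(1, 1.002) = 1.000
¬ψ ⊗ (ψ → φ) = max(0, 0.301 + 1.000 − 1) = max(0, 0.301) = 0.301
¬(¬ψ ⊗ (ψ → φ)) = 1 − 0.301 = 0.699
¬ψ ⊗ φ = max(0, 0.301 + 0.701 − 1) = max(0, 0.002) = 0.002
¬ψ → ψ = min(1, 1 − 0.301 + 0.699) = min(1, 1.398) = 1.000
(¬ψ → ψ) ⊕ φ = min(1, 1.000 + 0.701) = min(1, 1.701) = 1.000
(¬ψ ⊗ φ) → ((¬ψ → ψ) ⊕ φ) = min(1, 1 − 0.002 + 1.000) = min(1, 1.998) = 1.000
¬(¬ψ ⊗ (ψ → φ)) ⊗ ((¬ψ ⊗ φ) → ((¬ψ → ψ) ⊕ φ)) = max(0, 0.699 + 1.000 − 1) = max(0, 0.699) = 0.699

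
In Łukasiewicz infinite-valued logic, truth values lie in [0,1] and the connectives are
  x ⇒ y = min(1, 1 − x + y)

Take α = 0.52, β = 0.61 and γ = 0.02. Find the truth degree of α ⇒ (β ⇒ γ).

0.89

β ⇒ γ = min(1, 1 − 0.61 + 0.02) = min(1, 0.41) = 0.41
α ⇒ (β ⇒ γ) = min(1, 1 − 0.52 + 0.41) = min(1, 0.89) = 0.89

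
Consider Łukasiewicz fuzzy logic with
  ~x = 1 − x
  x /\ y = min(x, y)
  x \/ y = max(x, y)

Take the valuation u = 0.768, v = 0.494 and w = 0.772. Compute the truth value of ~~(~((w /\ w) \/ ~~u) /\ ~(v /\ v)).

w /\ w = min(0.772, 0.772) = 0.772
~u = 1 − 0.768 = 0.232
~~u = 1 − 0.232 = 0.768
(w /\ w) \/ ~~u = max(0.772, 0.768) = 0.772
~((w /\ w) \/ ~~u) = 1 − 0.772 = 0.228
v /\ v = min(0.494, 0.494) = 0.494
~(v /\ v) = 1 − 0.494 = 0.506
~((w /\ w) \/ ~~u) /\ ~(v /\ v) = min(0.228, 0.506) = 0.228
~(~((w /\ w) \/ ~~u) /\ ~(v /\ v)) = 1 − 0.228 = 0.772
~~(~((w /\ w) \/ ~~u) /\ ~(v /\ v)) = 1 − 0.772 = 0.228

0.228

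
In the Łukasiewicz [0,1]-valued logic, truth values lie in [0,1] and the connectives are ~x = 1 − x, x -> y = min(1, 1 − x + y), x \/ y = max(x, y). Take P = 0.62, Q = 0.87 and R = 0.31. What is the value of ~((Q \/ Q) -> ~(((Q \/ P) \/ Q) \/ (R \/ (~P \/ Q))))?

Q \/ Q = max(0.87, 0.87) = 0.87
Q \/ P = max(0.87, 0.62) = 0.87
(Q \/ P) \/ Q = max(0.87, 0.87) = 0.87
~P = 1 − 0.62 = 0.38
~P \/ Q = max(0.38, 0.87) = 0.87
R \/ (~P \/ Q) = max(0.31, 0.87) = 0.87
((Q \/ P) \/ Q) \/ (R \/ (~P \/ Q)) = max(0.87, 0.87) = 0.87
~(((Q \/ P) \/ Q) \/ (R \/ (~P \/ Q))) = 1 − 0.87 = 0.13
(Q \/ Q) -> ~(((Q \/ P) \/ Q) \/ (R \/ (~P \/ Q))) = min(1, 1 − 0.87 + 0.13) = min(1, 0.26) = 0.26
~((Q \/ Q) -> ~(((Q \/ P) \/ Q) \/ (R \/ (~P \/ Q)))) = 1 − 0.26 = 0.74

0.74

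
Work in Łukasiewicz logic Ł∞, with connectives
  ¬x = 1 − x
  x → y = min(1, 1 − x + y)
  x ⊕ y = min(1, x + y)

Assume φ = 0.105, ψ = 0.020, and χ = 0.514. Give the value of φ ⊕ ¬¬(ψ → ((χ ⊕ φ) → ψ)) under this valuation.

χ ⊕ φ = min(1, 0.514 + 0.105) = min(1, 0.619) = 0.619
(χ ⊕ φ) → ψ = min(1, 1 − 0.619 + 0.020) = min(1, 0.401) = 0.401
ψ → ((χ ⊕ φ) → ψ) = min(1, 1 − 0.020 + 0.401) = min(1, 1.381) = 1.000
¬(ψ → ((χ ⊕ φ) → ψ)) = 1 − 1.000 = 0.000
¬¬(ψ → ((χ ⊕ φ) → ψ)) = 1 − 0.000 = 1.000
φ ⊕ ¬¬(ψ → ((χ ⊕ φ) → ψ)) = min(1, 0.105 + 1.000) = min(1, 1.105) = 1.000

1.000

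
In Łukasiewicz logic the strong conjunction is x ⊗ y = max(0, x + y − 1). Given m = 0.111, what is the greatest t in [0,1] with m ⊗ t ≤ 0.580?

1.000

The residuum of the Łukasiewicz t-norm gives the supremum: min(1, 1 − 0.111 + 0.580).
1 − 0.111 + 0.580 = 1.469, so t = min(1, 1.469) = 1.000.
Check: 0.111 ⊗ 1.000 = max(0, 0.111) = 0.111 ≤ 0.580.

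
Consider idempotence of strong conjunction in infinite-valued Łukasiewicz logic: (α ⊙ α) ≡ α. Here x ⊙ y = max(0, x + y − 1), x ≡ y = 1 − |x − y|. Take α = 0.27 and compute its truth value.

0.73

α ⊙ α = max(0, 0.27 + 0.27 − 1) = max(0, -0.46) = 0.00
(α ⊙ α) ≡ α = 1 − |0.00 − 0.27| = 1 − 0.27 = 0.73
(The value 0.73 < 1 shows this instance is not satisfied; fails in Ł∞ since a ⊗ a = max(0, 2a−1) ≠ a in general.)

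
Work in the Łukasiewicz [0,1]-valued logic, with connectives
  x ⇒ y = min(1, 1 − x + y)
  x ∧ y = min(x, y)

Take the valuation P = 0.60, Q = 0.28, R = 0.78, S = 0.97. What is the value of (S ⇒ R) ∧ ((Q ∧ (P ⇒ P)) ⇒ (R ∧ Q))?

0.81

S ⇒ R = min(1, 1 − 0.97 + 0.78) = min(1, 0.81) = 0.81
P ⇒ P = min(1, 1 − 0.60 + 0.60) = min(1, 1.00) = 1.00
Q ∧ (P ⇒ P) = min(0.28, 1.00) = 0.28
R ∧ Q = min(0.78, 0.28) = 0.28
(Q ∧ (P ⇒ P)) ⇒ (R ∧ Q) = min(1, 1 − 0.28 + 0.28) = min(1, 1.00) = 1.00
(S ⇒ R) ∧ ((Q ∧ (P ⇒ P)) ⇒ (R ∧ Q)) = min(0.81, 1.00) = 0.81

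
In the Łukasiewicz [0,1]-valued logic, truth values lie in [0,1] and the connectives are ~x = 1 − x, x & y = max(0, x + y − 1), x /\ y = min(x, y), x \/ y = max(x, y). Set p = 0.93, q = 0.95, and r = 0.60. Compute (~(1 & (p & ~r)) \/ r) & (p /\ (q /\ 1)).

0.60

~r = 1 − 0.60 = 0.40
p & ~r = max(0, 0.93 + 0.40 − 1) = max(0, 0.33) = 0.33
1 & (p & ~r) = max(0, 1.00 + 0.33 − 1) = max(0, 0.33) = 0.33
~(1 & (p & ~r)) = 1 − 0.33 = 0.67
~(1 & (p & ~r)) \/ r = max(0.67, 0.60) = 0.67
q /\ 1 = min(0.95, 1.00) = 0.95
p /\ (q /\ 1) = min(0.93, 0.95) = 0.93
(~(1 & (p & ~r)) \/ r) & (p /\ (q /\ 1)) = max(0, 0.67 + 0.93 − 1) = max(0, 0.60) = 0.60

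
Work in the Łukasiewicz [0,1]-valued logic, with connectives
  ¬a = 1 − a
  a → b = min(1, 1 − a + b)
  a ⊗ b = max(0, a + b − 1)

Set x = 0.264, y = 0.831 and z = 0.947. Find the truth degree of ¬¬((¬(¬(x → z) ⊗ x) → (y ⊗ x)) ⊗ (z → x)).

0.000

x → z = min(1, 1 − 0.264 + 0.947) = min(1, 1.683) = 1.000
¬(x → z) = 1 − 1.000 = 0.000
¬(x → z) ⊗ x = max(0, 0.000 + 0.264 − 1) = max(0, -0.736) = 0.000
¬(¬(x → z) ⊗ x) = 1 − 0.000 = 1.000
y ⊗ x = max(0, 0.831 + 0.264 − 1) = max(0, 0.095) = 0.095
¬(¬(x → z) ⊗ x) → (y ⊗ x) = min(1, 1 − 1.000 + 0.095) = min(1, 0.095) = 0.095
z → x = min(1, 1 − 0.947 + 0.264) = min(1, 0.317) = 0.317
(¬(¬(x → z) ⊗ x) → (y ⊗ x)) ⊗ (z → x) = max(0, 0.095 + 0.317 − 1) = max(0, -0.588) = 0.000
¬((¬(¬(x → z) ⊗ x) → (y ⊗ x)) ⊗ (z → x)) = 1 − 0.000 = 1.000
¬¬((¬(¬(x → z) ⊗ x) → (y ⊗ x)) ⊗ (z → x)) = 1 − 1.000 = 0.000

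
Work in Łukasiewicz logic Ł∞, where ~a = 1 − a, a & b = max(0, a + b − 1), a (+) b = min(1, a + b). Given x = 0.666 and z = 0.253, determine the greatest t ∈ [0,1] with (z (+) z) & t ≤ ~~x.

z (+) z = min(1, 0.253 + 0.253) = min(1, 0.506) = 0.506
So the left factor is z (+) z = 0.506.
~x = 1 − 0.666 = 0.334
~~x = 1 − 0.334 = 0.666
So the right-hand bound is ~~x = 0.666.
The residuum of the Łukasiewicz t-norm gives the supremum: min(1, 1 − 0.506 + 0.666).
1 − 0.506 + 0.666 = 1.160, so t = min(1, 1.160) = 1.000.
Check: 0.506 & 1.000 = max(0, 0.506) = 0.506 ≤ 0.666.

1.000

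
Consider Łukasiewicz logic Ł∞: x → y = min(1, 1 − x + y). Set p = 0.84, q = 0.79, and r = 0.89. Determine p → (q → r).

q → r = min(1, 1 − 0.79 + 0.89) = min(1, 1.10) = 1.00
p → (q → r) = min(1, 1 − 0.84 + 1.00) = min(1, 1.16) = 1.00

1.00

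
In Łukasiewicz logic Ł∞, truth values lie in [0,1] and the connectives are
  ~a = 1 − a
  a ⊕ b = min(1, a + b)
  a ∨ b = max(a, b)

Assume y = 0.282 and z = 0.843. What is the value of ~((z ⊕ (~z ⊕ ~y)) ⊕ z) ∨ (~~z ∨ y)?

~z = 1 − 0.843 = 0.157
~y = 1 − 0.282 = 0.718
~z ⊕ ~y = min(1, 0.157 + 0.718) = min(1, 0.875) = 0.875
z ⊕ (~z ⊕ ~y) = min(1, 0.843 + 0.875) = min(1, 1.718) = 1.000
(z ⊕ (~z ⊕ ~y)) ⊕ z = min(1, 1.000 + 0.843) = min(1, 1.843) = 1.000
~((z ⊕ (~z ⊕ ~y)) ⊕ z) = 1 − 1.000 = 0.000
~~z = 1 − 0.157 = 0.843
~~z ∨ y = max(0.843, 0.282) = 0.843
~((z ⊕ (~z ⊕ ~y)) ⊕ z) ∨ (~~z ∨ y) = max(0.000, 0.843) = 0.843

0.843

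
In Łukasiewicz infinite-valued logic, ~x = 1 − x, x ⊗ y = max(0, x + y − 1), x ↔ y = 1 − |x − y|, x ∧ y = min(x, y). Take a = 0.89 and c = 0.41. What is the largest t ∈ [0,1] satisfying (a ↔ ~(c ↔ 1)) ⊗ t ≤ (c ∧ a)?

c ↔ 1 = 1 − |0.41 − 1.00| = 1 − 0.59 = 0.41
~(c ↔ 1) = 1 − 0.41 = 0.59
a ↔ ~(c ↔ 1) = 1 − |0.89 − 0.59| = 1 − 0.30 = 0.70
So the left factor is a ↔ ~(c ↔ 1) = 0.70.
c ∧ a = min(0.41, 0.89) = 0.41
So the right-hand bound is c ∧ a = 0.41.
The residuum of the Łukasiewicz t-norm gives the supremum: min(1, 1 − 0.70 + 0.41).
1 − 0.70 + 0.41 = 0.71, so t = min(1, 0.71) = 0.71.
Check: 0.70 ⊗ 0.71 = max(0, 0.41) = 0.41 ≤ 0.41.

0.71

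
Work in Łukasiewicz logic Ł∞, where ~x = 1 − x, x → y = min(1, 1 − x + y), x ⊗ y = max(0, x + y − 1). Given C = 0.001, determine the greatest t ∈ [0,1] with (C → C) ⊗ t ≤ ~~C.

C → C = min(1, 1 − 0.001 + 0.001) = min(1, 1.000) = 1.000
So the left factor is C → C = 1.000.
~C = 1 − 0.001 = 0.999
~~C = 1 − 0.999 = 0.001
So the right-hand bound is ~~C = 0.001.
The residuum of the Łukasiewicz t-norm gives the supremum: min(1, 1 − 1.000 + 0.001).
1 − 1.000 + 0.001 = 0.001, so t = min(1, 0.001) = 0.001.
Check: 1.000 ⊗ 0.001 = max(0, 0.001) = 0.001 ≤ 0.001.

0.001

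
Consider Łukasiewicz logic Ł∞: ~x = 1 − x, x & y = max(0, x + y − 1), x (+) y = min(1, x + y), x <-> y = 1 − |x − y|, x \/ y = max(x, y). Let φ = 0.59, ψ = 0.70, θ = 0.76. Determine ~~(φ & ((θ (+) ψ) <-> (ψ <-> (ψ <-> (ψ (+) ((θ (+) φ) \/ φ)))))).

θ (+) ψ = min(1, 0.76 + 0.70) = min(1, 1.46) = 1.00
θ (+) φ = min(1, 0.76 + 0.59) = min(1, 1.35) = 1.00
(θ (+) φ) \/ φ = max(1.00, 0.59) = 1.00
ψ (+) ((θ (+) φ) \/ φ) = min(1, 0.70 + 1.00) = min(1, 1.70) = 1.00
ψ <-> (ψ (+) ((θ (+) φ) \/ φ)) = 1 − |0.70 − 1.00| = 1 − 0.30 = 0.70
ψ <-> (ψ <-> (ψ (+) ((θ (+) φ) \/ φ))) = 1 − |0.70 − 0.70| = 1 − 0.00 = 1.00
(θ (+) ψ) <-> (ψ <-> (ψ <-> (ψ (+) ((θ (+) φ) \/ φ)))) = 1 − |1.00 − 1.00| = 1 − 0.00 = 1.00
φ & ((θ (+) ψ) <-> (ψ <-> (ψ <-> (ψ (+) ((θ (+) φ) \/ φ))))) = max(0, 0.59 + 1.00 − 1) = max(0, 0.59) = 0.59
~(φ & ((θ (+) ψ) <-> (ψ <-> (ψ <-> (ψ (+) ((θ (+) φ) \/ φ)))))) = 1 − 0.59 = 0.41
~~(φ & ((θ (+) ψ) <-> (ψ <-> (ψ <-> (ψ (+) ((θ (+) φ) \/ φ)))))) = 1 − 0.41 = 0.59

0.59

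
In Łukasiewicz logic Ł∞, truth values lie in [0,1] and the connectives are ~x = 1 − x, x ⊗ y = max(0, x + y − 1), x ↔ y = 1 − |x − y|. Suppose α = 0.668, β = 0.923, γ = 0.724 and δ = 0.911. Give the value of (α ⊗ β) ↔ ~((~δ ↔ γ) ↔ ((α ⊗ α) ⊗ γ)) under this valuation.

0.714

α ⊗ β = max(0, 0.668 + 0.923 − 1) = max(0, 0.591) = 0.591
~δ = 1 − 0.911 = 0.089
~δ ↔ γ = 1 − |0.089 − 0.724| = 1 − 0.635 = 0.365
α ⊗ α = max(0, 0.668 + 0.668 − 1) = max(0, 0.336) = 0.336
(α ⊗ α) ⊗ γ = max(0, 0.336 + 0.724 − 1) = max(0, 0.060) = 0.060
(~δ ↔ γ) ↔ ((α ⊗ α) ⊗ γ) = 1 − |0.365 − 0.060| = 1 − 0.305 = 0.695
~((~δ ↔ γ) ↔ ((α ⊗ α) ⊗ γ)) = 1 − 0.695 = 0.305
(α ⊗ β) ↔ ~((~δ ↔ γ) ↔ ((α ⊗ α) ⊗ γ)) = 1 − |0.591 − 0.305| = 1 − 0.286 = 0.714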